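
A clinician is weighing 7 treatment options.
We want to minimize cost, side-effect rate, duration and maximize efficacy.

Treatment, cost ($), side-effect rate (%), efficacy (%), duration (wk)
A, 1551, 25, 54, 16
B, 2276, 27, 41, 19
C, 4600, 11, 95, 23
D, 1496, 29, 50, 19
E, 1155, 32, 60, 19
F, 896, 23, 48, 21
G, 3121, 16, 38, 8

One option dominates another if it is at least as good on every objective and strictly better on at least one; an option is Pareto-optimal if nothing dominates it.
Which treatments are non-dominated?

A, C, D, E, F, G

A: not dominated.
B: dominated by A (cost 1551≤2276, side-effect rate 25≤27, efficacy 54≥41, duration 16≤19).
C: not dominated (best side-effect rate).
D: not dominated.
E: not dominated.
F: not dominated (best cost).
G: not dominated (best duration).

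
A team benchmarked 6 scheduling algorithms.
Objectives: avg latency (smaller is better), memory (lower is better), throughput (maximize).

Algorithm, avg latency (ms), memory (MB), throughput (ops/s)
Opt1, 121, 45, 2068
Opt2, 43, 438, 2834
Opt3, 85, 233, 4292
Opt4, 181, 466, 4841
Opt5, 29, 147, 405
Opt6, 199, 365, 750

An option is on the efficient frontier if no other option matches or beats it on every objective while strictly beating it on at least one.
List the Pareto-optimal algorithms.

Opt1: not dominated (best memory).
Opt2: not dominated.
Opt3: not dominated.
Opt4: not dominated (best throughput).
Opt5: not dominated (best avg latency).
Opt6: dominated by Opt1 (avg latency 121≤199, memory 45≤365, throughput 2068≥750).

Opt1, Opt2, Opt3, Opt4, Opt5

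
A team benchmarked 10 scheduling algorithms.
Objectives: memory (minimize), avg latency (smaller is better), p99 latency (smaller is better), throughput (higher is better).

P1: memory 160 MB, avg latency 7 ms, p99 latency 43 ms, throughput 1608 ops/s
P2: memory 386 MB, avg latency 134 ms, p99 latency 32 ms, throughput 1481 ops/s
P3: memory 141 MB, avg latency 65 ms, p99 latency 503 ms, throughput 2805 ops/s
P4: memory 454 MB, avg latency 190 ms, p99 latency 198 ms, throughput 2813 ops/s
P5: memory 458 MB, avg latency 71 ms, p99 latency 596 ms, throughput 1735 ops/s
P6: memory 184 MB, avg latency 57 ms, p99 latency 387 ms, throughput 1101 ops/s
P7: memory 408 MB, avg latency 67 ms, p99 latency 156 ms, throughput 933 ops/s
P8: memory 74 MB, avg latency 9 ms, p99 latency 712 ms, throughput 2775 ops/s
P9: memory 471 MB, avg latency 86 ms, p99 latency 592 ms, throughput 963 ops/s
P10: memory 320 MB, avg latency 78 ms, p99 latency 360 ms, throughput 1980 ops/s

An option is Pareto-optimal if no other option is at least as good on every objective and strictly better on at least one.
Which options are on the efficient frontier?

P1, P2, P3, P4, P8, P10

P1: not dominated (best avg latency).
P2: not dominated (best p99 latency).
P3: not dominated.
P4: not dominated (best throughput).
P5: dominated by P3 (memory 141≤458, avg latency 65≤71, p99 latency 503≤596, throughput 2805≥1735).
P6: dominated by P1 (memory 160≤184, avg latency 7≤57, p99 latency 43≤387, throughput 1608≥1101).
P7: dominated by P1 (memory 160≤408, avg latency 7≤67, p99 latency 43≤156, throughput 1608≥933).
P8: not dominated (best memory).
P9: dominated by P1 (memory 160≤471, avg latency 7≤86, p99 latency 43≤592, throughput 1608≥963).
P10: not dominated.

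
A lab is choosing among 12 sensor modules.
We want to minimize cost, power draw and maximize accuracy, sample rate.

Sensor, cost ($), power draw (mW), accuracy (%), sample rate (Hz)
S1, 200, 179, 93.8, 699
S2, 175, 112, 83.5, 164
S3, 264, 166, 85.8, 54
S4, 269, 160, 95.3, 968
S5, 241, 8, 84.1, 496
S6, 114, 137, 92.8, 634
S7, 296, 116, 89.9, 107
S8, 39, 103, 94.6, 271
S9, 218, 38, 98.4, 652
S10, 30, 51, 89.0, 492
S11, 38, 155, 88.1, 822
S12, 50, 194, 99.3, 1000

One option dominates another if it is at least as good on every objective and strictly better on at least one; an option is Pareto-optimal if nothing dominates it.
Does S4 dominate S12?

S4 vs S12: S4 is worse on cost (269 vs 50), so it does not dominate S12.

No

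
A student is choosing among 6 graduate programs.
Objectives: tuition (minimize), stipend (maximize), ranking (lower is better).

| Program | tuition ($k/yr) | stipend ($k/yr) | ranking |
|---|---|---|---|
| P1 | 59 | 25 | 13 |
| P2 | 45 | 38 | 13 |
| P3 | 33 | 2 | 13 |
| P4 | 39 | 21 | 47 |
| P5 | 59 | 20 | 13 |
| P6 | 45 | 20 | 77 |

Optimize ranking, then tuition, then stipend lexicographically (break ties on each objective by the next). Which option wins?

P3

First minimize ranking: best is 13, kept {P1, P2, P3, P5}.
Then minimize tuition: best is 33, kept {P3}.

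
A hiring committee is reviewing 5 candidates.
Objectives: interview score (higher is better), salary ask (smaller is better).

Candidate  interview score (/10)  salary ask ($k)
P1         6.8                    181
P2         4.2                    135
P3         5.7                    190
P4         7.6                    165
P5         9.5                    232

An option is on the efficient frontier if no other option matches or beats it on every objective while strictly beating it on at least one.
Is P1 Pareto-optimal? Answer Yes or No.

P4 vs P1: interview score 7.6≥6.8, salary ask 165≤181 — P4 is at least as good on every objective and strictly better on at least one, so P4 dominates P1.

No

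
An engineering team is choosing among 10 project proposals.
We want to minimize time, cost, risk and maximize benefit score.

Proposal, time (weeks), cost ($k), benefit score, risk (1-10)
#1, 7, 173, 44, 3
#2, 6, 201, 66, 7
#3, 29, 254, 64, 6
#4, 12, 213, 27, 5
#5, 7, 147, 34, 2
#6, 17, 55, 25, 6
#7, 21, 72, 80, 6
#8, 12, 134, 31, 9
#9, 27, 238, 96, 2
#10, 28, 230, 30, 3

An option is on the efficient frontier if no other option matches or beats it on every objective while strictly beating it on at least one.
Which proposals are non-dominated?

#1, #2, #5, #6, #7, #8, #9

#1: not dominated.
#2: not dominated (best time).
#3: dominated by #7 (time 21≤29, cost 72≤254, benefit score 80≥64, risk 6≤6).
#4: dominated by #1 (time 7≤12, cost 173≤213, benefit score 44≥27, risk 3≤5).
#5: not dominated.
#6: not dominated (best cost).
#7: not dominated.
#8: not dominated.
#9: not dominated (best benefit score).
#10: dominated by #1 (time 7≤28, cost 173≤230, benefit score 44≥30, risk 3≤3).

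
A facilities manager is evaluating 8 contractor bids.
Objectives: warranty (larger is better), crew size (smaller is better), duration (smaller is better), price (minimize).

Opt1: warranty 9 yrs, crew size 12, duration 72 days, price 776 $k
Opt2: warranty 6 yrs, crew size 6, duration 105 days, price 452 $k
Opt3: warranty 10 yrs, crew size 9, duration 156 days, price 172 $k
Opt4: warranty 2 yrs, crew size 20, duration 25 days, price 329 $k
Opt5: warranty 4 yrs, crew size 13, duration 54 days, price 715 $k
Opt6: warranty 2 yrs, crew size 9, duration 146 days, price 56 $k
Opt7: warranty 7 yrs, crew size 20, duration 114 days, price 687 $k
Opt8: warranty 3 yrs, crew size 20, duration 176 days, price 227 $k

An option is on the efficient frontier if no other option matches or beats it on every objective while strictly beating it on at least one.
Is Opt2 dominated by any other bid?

Opt1: worse on crew size (12 vs 6).
Opt3: worse on crew size (9 vs 6).
Opt4: worse on warranty (2 vs 6).
Opt5: worse on warranty (4 vs 6).
Opt6: worse on warranty (2 vs 6).
Opt7: worse on crew size (20 vs 6).
Opt8: worse on warranty (3 vs 6).
No option is at least as good as Opt2 on every objective and strictly better on one.

No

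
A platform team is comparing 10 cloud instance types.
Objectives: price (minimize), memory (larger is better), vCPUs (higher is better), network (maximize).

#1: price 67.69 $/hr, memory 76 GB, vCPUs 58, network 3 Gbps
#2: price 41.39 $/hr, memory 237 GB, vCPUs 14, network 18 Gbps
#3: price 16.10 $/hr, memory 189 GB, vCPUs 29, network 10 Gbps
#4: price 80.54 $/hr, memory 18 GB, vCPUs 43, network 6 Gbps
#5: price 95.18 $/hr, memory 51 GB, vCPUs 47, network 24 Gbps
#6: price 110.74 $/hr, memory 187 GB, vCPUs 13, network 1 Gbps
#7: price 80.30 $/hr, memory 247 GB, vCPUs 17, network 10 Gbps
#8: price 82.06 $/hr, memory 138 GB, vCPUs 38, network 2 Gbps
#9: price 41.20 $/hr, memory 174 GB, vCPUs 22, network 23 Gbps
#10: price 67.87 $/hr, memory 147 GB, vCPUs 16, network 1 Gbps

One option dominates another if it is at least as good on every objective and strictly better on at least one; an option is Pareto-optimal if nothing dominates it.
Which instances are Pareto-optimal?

#1: not dominated (best vCPUs).
#2: not dominated.
#3: not dominated (best price).
#4: not dominated.
#5: not dominated (best network).
#6: dominated by #2 (price 41.39≤110.74, memory 237≥187, vCPUs 14≥13, network 18≥1).
#7: not dominated (best memory).
#8: not dominated.
#9: not dominated.
#10: dominated by #3 (price 16.10≤67.87, memory 189≥147, vCPUs 29≥16, network 10≥1).

#1, #2, #3, #4, #5, #7, #8, #9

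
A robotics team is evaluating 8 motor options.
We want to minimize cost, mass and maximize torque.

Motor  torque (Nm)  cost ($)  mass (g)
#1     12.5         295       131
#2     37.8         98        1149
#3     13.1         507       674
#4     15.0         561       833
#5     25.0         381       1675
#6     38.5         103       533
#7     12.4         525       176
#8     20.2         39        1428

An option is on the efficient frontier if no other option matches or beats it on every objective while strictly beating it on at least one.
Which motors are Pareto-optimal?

#1: not dominated (best mass).
#2: not dominated.
#3: dominated by #6 (torque 38.5≥13.1, cost 103≤507, mass 533≤674).
#4: dominated by #6 (torque 38.5≥15.0, cost 103≤561, mass 533≤833).
#5: dominated by #2 (torque 37.8≥25.0, cost 98≤381, mass 1149≤1675).
#6: not dominated (best torque).
#7: dominated by #1 (torque 12.5≥12.4, cost 295≤525, mass 131≤176).
#8: not dominated (best cost).

#1, #2, #6, #8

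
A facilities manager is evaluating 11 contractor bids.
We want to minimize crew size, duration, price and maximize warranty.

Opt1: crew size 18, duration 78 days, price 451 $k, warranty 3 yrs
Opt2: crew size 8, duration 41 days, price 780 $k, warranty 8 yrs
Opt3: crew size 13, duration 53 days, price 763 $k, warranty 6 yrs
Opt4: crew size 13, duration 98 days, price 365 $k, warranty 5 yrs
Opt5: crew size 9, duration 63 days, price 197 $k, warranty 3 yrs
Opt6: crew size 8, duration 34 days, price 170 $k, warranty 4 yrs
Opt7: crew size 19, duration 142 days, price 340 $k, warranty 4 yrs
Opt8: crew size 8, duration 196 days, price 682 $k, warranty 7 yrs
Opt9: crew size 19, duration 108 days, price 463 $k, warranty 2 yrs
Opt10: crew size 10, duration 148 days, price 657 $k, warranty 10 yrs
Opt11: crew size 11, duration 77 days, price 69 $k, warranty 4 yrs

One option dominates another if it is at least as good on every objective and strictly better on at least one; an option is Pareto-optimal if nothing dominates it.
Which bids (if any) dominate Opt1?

Opt5, Opt6, Opt11

Opt5: crew size 9≤18, duration 63≤78, price 197≤451, warranty 3≥3 — dominates Opt1.
Opt6: crew size 8≤18, duration 34≤78, price 170≤451, warranty 4≥3 — dominates Opt1.
Opt11: crew size 11≤18, duration 77≤78, price 69≤451, warranty 4≥3 — dominates Opt1.
Others (Opt2, Opt3, Opt4, Opt7, Opt8, Opt9, Opt10) are each worse than Opt1 on at least one objective.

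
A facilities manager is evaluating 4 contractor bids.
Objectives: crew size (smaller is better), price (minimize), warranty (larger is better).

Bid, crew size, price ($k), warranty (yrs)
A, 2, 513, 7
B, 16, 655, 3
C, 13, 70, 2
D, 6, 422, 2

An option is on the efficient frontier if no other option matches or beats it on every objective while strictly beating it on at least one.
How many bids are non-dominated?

A: not dominated (best crew size).
B: dominated by A (crew size 2≤16, price 513≤655, warranty 7≥3).
C: not dominated (best price).
D: not dominated.
Pareto-optimal: A, C, D → 3.

3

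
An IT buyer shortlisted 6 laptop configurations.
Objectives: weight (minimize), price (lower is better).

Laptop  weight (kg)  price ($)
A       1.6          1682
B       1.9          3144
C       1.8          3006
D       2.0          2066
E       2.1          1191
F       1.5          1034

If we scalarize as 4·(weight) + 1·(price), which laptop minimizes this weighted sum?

F

A: 4·1.6 + 1·1682 = 1688.4
B: 4·1.9 + 1·3144 = 3151.6
C: 4·1.8 + 1·3006 = 3013.2
D: 4·2.0 + 1·2066 = 2074.0
E: 4·2.1 + 1·1191 = 1199.4
F: 4·1.5 + 1·1034 = 1040.0
Lowest: F at 1040.0.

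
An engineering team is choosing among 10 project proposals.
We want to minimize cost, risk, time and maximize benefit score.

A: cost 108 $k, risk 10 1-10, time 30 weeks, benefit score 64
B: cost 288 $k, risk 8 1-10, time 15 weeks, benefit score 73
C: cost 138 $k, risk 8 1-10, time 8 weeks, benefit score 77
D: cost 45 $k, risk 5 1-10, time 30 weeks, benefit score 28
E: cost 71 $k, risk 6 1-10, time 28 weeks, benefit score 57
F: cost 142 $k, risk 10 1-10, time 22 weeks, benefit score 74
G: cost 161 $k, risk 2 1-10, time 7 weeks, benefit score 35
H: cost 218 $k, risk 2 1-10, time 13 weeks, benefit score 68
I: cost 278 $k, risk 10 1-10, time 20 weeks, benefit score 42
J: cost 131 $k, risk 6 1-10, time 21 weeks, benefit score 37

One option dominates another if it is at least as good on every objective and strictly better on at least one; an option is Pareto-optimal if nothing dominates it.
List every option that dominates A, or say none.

B: worse on cost (288 vs 108).
C: worse on cost (138 vs 108).
D: worse on benefit score (28 vs 64).
E: worse on benefit score (57 vs 64).
F: worse on cost (142 vs 108).
G: worse on cost (161 vs 108).
H: worse on cost (218 vs 108).
I: worse on cost (278 vs 108).
J: worse on cost (131 vs 108).
No option dominates A.

none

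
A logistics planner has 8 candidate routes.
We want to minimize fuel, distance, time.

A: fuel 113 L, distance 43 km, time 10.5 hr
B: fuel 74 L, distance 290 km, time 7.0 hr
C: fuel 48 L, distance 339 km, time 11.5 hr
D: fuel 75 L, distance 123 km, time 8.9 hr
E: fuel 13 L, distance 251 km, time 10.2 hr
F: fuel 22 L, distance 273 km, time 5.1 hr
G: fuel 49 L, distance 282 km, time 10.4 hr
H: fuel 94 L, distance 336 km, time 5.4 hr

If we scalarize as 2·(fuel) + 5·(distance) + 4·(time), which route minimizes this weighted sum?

A: 2·113 + 5·43 + 4·10.5 = 483.0
B: 2·74 + 5·290 + 4·7.0 = 1626.0
C: 2·48 + 5·339 + 4·11.5 = 1837.0
D: 2·75 + 5·123 + 4·8.9 = 800.6
E: 2·13 + 5·251 + 4·10.2 = 1321.8
F: 2·22 + 5·273 + 4·5.1 = 1429.4
G: 2·49 + 5·282 + 4·10.4 = 1549.6
H: 2·94 + 5·336 + 4·5.4 = 1889.6
Lowest: A at 483.0.

A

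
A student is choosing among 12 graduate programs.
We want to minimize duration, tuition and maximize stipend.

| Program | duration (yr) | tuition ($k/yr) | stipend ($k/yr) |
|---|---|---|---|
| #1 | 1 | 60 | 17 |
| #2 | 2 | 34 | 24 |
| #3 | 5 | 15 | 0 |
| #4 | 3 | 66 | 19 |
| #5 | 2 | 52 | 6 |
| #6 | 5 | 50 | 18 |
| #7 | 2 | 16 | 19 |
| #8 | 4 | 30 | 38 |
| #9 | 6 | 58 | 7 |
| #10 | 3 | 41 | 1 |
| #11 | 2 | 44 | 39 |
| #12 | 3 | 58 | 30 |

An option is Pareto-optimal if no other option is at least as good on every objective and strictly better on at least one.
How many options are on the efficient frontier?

6

#1: not dominated (best duration).
#2: not dominated.
#3: not dominated (best tuition).
#4: dominated by #2 (duration 2≤3, tuition 34≤66, stipend 24≥19).
#5: dominated by #2 (duration 2≤2, tuition 34≤52, stipend 24≥6).
#6: dominated by #2 (duration 2≤5, tuition 34≤50, stipend 24≥18).
#7: not dominated.
#8: not dominated.
#9: dominated by #2 (duration 2≤6, tuition 34≤58, stipend 24≥7).
#10: dominated by #2 (duration 2≤3, tuition 34≤41, stipend 24≥1).
#11: not dominated (best stipend).
#12: dominated by #11 (duration 2≤3, tuition 44≤58, stipend 39≥30).
Pareto-optimal: #1, #2, #3, #7, #8, #11 → 6.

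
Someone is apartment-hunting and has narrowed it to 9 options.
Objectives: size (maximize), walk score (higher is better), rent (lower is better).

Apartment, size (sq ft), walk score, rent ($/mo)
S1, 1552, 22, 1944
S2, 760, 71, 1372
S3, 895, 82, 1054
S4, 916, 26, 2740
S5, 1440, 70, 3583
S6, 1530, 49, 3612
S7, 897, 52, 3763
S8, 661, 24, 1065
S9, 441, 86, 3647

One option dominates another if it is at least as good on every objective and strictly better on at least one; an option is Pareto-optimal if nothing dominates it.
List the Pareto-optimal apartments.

S1, S3, S4, S5, S6, S9

S1: not dominated (best size).
S2: dominated by S3 (size 895≥760, walk score 82≥71, rent 1054≤1372).
S3: not dominated (best rent).
S4: not dominated.
S5: not dominated.
S6: not dominated.
S7: dominated by S5 (size 1440≥897, walk score 70≥52, rent 3583≤3763).
S8: dominated by S3 (size 895≥661, walk score 82≥24, rent 1054≤1065).
S9: not dominated (best walk score).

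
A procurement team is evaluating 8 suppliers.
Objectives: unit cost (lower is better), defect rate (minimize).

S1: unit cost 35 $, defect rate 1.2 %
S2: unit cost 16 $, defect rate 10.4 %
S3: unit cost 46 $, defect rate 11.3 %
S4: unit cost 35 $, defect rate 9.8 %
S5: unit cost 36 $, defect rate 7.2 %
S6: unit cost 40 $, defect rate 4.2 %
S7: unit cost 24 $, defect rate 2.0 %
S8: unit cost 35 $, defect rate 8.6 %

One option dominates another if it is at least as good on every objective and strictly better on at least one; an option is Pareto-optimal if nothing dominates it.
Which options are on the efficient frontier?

S1: not dominated (best defect rate).
S2: not dominated (best unit cost).
S3: dominated by S1 (unit cost 35≤46, defect rate 1.2≤11.3).
S4: dominated by S1 (unit cost 35≤35, defect rate 1.2≤9.8).
S5: dominated by S1 (unit cost 35≤36, defect rate 1.2≤7.2).
S6: dominated by S1 (unit cost 35≤40, defect rate 1.2≤4.2).
S7: not dominated.
S8: dominated by S1 (unit cost 35≤35, defect rate 1.2≤8.6).

S1, S2, S7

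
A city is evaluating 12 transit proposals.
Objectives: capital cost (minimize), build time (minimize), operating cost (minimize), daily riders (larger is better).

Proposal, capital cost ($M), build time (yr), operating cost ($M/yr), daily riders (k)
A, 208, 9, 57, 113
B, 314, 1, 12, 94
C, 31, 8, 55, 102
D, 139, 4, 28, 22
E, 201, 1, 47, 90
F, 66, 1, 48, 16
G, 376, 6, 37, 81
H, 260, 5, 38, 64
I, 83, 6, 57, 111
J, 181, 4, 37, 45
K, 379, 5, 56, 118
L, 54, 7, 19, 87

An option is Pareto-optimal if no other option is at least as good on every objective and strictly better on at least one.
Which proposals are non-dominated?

A, B, C, D, E, F, H, I, J, K, L

A: not dominated.
B: not dominated (best operating cost).
C: not dominated (best capital cost).
D: not dominated.
E: not dominated.
F: not dominated.
G: dominated by B (capital cost 314≤376, build time 1≤6, operating cost 12≤37, daily riders 94≥81).
H: not dominated.
I: not dominated.
J: not dominated.
K: not dominated (best daily riders).
L: not dominated.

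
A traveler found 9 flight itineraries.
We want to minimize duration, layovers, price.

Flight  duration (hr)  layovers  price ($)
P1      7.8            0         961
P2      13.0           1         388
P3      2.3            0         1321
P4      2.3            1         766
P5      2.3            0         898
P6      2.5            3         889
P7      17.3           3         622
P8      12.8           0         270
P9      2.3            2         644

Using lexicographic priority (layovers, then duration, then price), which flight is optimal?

P5

First minimize layovers: best is 0, kept {P1, P3, P5, P8}.
Then minimize duration: best is 2.3, kept {P3, P5}.
Then minimize price: best is 898, kept {P5}.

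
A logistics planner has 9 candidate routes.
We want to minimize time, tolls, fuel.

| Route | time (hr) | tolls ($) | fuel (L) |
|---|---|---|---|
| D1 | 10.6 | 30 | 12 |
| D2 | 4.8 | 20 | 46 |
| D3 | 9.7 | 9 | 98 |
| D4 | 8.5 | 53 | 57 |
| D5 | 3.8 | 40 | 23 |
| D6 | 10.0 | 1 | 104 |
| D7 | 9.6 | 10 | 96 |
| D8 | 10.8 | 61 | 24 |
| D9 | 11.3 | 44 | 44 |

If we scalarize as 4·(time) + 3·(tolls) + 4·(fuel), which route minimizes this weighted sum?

D1

D1: 4·10.6 + 3·30 + 4·12 = 180.4
D2: 4·4.8 + 3·20 + 4·46 = 263.2
D3: 4·9.7 + 3·9 + 4·98 = 457.8
D4: 4·8.5 + 3·53 + 4·57 = 421.0
D5: 4·3.8 + 3·40 + 4·23 = 227.2
D6: 4·10.0 + 3·1 + 4·104 = 459.0
D7: 4·9.6 + 3·10 + 4·96 = 452.4
D8: 4·10.8 + 3·61 + 4·24 = 322.2
D9: 4·11.3 + 3·44 + 4·44 = 353.2
Lowest: D1 at 180.4.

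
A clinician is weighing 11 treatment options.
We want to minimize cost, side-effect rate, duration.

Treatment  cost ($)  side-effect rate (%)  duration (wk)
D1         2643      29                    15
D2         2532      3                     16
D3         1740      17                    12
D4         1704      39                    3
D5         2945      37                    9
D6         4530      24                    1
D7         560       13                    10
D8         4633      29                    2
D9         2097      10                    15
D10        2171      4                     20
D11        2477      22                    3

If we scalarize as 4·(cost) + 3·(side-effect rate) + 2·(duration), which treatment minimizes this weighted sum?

D7

D1: 4·2643 + 3·29 + 2·15 = 10689
D2: 4·2532 + 3·3 + 2·16 = 10169
D3: 4·1740 + 3·17 + 2·12 = 7035
D4: 4·1704 + 3·39 + 2·3 = 6939
D5: 4·2945 + 3·37 + 2·9 = 11909
D6: 4·4530 + 3·24 + 2·1 = 18194
D7: 4·560 + 3·13 + 2·10 = 2299
D8: 4·4633 + 3·29 + 2·2 = 18623
D9: 4·2097 + 3·10 + 2·15 = 8448
D10: 4·2171 + 3·4 + 2·20 = 8736
D11: 4·2477 + 3·22 + 2·3 = 9980
Lowest: D7 at 2299.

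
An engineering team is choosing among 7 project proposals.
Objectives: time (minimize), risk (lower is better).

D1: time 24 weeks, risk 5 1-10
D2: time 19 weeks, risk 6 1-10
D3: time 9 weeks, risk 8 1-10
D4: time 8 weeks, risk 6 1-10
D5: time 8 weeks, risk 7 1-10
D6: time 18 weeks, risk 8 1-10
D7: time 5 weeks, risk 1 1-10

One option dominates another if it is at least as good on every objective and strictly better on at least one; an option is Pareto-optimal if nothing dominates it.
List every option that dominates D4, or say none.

D7: time 5≤8, risk 1≤6 — dominates D4.
Others (D1, D2, D3, D5, D6) are each worse than D4 on at least one objective.

D7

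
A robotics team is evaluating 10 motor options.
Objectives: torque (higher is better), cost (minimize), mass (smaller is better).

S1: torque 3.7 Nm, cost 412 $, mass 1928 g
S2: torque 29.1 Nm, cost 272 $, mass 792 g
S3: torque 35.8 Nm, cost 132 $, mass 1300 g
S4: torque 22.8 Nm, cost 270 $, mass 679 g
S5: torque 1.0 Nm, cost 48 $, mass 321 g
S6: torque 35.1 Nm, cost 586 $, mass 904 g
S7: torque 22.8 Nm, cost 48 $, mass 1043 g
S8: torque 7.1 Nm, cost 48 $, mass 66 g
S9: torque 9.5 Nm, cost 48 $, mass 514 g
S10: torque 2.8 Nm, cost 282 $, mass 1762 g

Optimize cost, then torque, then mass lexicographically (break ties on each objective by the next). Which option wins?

S7

First minimize cost: best is 48, kept {S5, S7, S8, S9}.
Then maximize torque: best is 22.8, kept {S7}.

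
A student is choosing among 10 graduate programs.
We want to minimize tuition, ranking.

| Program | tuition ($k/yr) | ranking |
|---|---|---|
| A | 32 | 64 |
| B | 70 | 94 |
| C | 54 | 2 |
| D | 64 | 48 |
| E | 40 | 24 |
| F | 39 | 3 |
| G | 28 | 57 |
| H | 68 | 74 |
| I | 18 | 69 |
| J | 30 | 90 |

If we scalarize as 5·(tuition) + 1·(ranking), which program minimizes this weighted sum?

I

A: 5·32 + 1·64 = 224
B: 5·70 + 1·94 = 444
C: 5·54 + 1·2 = 272
D: 5·64 + 1·48 = 368
E: 5·40 + 1·24 = 224
F: 5·39 + 1·3 = 198
G: 5·28 + 1·57 = 197
H: 5·68 + 1·74 = 414
I: 5·18 + 1·69 = 159
J: 5·30 + 1·90 = 240
Lowest: I at 159.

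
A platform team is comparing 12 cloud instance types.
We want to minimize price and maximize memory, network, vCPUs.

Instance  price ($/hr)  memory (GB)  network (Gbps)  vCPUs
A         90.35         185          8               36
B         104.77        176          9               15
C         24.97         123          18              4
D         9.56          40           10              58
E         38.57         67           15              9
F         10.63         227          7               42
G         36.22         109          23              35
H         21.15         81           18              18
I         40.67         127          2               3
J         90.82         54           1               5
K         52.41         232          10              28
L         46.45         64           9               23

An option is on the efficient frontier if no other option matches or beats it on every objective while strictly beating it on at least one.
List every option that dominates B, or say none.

K

K: price 52.41≤104.77, memory 232≥176, network 10≥9, vCPUs 28≥15 — dominates B.
Others (A, C, D, E, F, G, H, I, J, L) are each worse than B on at least one objective.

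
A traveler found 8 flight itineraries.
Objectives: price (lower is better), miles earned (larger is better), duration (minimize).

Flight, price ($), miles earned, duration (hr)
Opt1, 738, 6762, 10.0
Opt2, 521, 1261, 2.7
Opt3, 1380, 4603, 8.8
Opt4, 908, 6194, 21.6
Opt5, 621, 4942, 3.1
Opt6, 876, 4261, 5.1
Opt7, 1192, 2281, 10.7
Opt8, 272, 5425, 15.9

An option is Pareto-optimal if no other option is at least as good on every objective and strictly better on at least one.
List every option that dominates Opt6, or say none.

Opt5: price 621≤876, miles earned 4942≥4261, duration 3.1≤5.1 — dominates Opt6.
Others (Opt1, Opt2, Opt3, Opt4, Opt7, Opt8) are each worse than Opt6 on at least one objective.

Opt5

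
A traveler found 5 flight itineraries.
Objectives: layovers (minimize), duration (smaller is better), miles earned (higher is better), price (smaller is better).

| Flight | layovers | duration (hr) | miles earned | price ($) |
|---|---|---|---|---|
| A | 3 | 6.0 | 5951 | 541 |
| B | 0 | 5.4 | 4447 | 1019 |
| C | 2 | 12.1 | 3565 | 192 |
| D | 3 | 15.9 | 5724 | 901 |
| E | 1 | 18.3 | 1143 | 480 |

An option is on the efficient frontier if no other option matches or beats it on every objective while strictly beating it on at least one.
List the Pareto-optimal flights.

A: not dominated (best miles earned).
B: not dominated (best layovers).
C: not dominated (best price).
D: dominated by A (layovers 3≤3, duration 6.0≤15.9, miles earned 5951≥5724, price 541≤901).
E: not dominated.

A, B, C, E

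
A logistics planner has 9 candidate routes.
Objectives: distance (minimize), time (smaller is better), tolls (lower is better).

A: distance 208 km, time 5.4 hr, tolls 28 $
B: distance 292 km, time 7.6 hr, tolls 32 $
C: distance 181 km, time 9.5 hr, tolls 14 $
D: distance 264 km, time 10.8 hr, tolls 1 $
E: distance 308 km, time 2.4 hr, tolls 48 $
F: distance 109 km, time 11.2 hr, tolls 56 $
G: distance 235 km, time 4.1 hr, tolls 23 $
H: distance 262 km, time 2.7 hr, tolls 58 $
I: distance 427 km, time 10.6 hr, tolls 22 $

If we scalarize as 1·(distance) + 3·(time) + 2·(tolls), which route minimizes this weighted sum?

C

A: 1·208 + 3·5.4 + 2·28 = 280.2
B: 1·292 + 3·7.6 + 2·32 = 378.8
C: 1·181 + 3·9.5 + 2·14 = 237.5
D: 1·264 + 3·10.8 + 2·1 = 298.4
E: 1·308 + 3·2.4 + 2·48 = 411.2
F: 1·109 + 3·11.2 + 2·56 = 254.6
G: 1·235 + 3·4.1 + 2·23 = 293.3
H: 1·262 + 3·2.7 + 2·58 = 386.1
I: 1·427 + 3·10.6 + 2·22 = 502.8
Lowest: C at 237.5.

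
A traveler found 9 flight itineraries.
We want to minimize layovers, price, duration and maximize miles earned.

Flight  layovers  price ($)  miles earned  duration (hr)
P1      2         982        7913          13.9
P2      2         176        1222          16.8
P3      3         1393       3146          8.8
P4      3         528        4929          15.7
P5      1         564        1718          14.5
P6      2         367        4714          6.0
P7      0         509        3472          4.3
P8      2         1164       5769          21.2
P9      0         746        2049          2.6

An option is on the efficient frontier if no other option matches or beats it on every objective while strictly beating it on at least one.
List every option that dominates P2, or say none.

none

P1: worse on price (982 vs 176).
P3: worse on layovers (3 vs 2).
P4: worse on layovers (3 vs 2).
P5: worse on price (564 vs 176).
P6: worse on price (367 vs 176).
P7: worse on price (509 vs 176).
P8: worse on price (1164 vs 176).
P9: worse on price (746 vs 176).
No option dominates P2.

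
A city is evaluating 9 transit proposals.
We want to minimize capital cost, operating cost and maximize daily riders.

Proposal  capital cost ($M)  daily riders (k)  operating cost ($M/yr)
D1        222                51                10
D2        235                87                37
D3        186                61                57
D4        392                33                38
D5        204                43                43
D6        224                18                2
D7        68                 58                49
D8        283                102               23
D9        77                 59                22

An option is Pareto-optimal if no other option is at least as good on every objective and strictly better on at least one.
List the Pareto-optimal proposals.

D1: not dominated.
D2: not dominated.
D3: not dominated.
D4: dominated by D1 (capital cost 222≤392, daily riders 51≥33, operating cost 10≤38).
D5: dominated by D9 (capital cost 77≤204, daily riders 59≥43, operating cost 22≤43).
D6: not dominated (best operating cost).
D7: not dominated (best capital cost).
D8: not dominated (best daily riders).
D9: not dominated.

D1, D2, D3, D6, D7, D8, D9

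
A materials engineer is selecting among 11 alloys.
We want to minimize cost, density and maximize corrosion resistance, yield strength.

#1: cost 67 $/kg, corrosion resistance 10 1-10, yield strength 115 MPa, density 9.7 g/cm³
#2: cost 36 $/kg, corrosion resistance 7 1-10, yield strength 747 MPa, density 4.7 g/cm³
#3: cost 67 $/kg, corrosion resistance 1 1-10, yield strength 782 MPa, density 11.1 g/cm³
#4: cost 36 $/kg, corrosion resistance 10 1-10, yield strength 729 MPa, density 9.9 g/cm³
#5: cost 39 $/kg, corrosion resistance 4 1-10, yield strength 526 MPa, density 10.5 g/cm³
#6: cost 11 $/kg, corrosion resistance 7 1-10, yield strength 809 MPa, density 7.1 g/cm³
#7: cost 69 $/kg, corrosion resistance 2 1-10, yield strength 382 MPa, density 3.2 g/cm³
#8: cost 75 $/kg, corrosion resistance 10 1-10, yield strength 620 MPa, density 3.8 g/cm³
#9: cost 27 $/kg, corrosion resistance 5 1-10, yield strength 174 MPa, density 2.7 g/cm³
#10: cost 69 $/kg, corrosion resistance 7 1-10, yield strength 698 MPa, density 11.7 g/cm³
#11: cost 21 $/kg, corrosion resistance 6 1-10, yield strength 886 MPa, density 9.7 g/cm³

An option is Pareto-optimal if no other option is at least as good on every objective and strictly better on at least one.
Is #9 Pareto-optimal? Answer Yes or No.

#1: worse on cost (67 vs 27).
#2: worse on cost (36 vs 27).
#3: worse on cost (67 vs 27).
#4: worse on cost (36 vs 27).
#5: worse on cost (39 vs 27).
#6: worse on density (7.1 vs 2.7).
#7: worse on cost (69 vs 27).
#8: worse on cost (75 vs 27).
#10: worse on cost (69 vs 27).
#11: worse on density (9.7 vs 2.7).
No option is at least as good as #9 on every objective and strictly better on one.

Yes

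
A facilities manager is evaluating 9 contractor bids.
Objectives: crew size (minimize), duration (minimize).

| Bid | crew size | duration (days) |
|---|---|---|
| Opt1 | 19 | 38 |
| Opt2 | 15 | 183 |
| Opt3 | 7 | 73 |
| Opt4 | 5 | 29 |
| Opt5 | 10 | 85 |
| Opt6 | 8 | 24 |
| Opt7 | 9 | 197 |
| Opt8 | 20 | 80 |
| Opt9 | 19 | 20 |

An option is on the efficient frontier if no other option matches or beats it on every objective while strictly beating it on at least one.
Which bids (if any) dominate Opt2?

Opt3: crew size 7≤15, duration 73≤183 — dominates Opt2.
Opt4: crew size 5≤15, duration 29≤183 — dominates Opt2.
Opt5: crew size 10≤15, duration 85≤183 — dominates Opt2.
Opt6: crew size 8≤15, duration 24≤183 — dominates Opt2.
Others (Opt1, Opt7, Opt8, Opt9) are each worse than Opt2 on at least one objective.

Opt3, Opt4, Opt5, Opt6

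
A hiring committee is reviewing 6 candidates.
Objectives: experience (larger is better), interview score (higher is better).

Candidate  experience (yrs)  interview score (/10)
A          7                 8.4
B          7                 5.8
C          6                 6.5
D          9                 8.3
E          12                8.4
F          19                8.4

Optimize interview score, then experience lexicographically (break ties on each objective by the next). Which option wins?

F

First maximize interview score: best is 8.4, kept {A, E, F}.
Then maximize experience: best is 19, kept {F}.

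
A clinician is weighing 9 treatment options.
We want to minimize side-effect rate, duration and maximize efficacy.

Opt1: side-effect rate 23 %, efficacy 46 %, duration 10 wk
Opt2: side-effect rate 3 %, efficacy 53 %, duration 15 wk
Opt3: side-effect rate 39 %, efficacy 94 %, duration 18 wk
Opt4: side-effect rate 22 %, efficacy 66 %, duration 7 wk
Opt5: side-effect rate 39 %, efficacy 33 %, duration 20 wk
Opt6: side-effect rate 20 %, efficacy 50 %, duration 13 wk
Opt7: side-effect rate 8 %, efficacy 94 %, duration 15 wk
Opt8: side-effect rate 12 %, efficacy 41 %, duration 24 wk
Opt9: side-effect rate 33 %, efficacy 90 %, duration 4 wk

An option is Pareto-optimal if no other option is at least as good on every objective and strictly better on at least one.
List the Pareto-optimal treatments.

Opt1: dominated by Opt4 (side-effect rate 22≤23, efficacy 66≥46, duration 7≤10).
Opt2: not dominated (best side-effect rate).
Opt3: dominated by Opt7 (side-effect rate 8≤39, efficacy 94≥94, duration 15≤18).
Opt4: not dominated.
Opt5: dominated by Opt1 (side-effect rate 23≤39, efficacy 46≥33, duration 10≤20).
Opt6: not dominated.
Opt7: not dominated.
Opt8: dominated by Opt2 (side-effect rate 3≤12, efficacy 53≥41, duration 15≤24).
Opt9: not dominated (best duration).

Opt2, Opt4, Opt6, Opt7, Opt9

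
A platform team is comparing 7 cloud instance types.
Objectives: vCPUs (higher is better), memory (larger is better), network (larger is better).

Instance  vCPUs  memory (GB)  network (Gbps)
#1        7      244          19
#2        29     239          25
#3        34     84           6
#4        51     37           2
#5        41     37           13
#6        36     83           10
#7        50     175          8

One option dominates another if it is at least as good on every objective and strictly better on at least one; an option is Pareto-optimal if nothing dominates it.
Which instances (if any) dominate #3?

#7

#7: vCPUs 50≥34, memory 175≥84, network 8≥6 — dominates #3.
Others (#1, #2, #4, #5, #6) are each worse than #3 on at least one objective.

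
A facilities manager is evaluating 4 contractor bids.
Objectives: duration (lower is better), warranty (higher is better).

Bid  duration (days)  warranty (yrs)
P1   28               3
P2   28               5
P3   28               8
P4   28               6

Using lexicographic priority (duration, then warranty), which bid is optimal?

P3

First minimize duration: best is 28, kept {P1, P2, P3, P4}.
Then maximize warranty: best is 8, kept {P3}.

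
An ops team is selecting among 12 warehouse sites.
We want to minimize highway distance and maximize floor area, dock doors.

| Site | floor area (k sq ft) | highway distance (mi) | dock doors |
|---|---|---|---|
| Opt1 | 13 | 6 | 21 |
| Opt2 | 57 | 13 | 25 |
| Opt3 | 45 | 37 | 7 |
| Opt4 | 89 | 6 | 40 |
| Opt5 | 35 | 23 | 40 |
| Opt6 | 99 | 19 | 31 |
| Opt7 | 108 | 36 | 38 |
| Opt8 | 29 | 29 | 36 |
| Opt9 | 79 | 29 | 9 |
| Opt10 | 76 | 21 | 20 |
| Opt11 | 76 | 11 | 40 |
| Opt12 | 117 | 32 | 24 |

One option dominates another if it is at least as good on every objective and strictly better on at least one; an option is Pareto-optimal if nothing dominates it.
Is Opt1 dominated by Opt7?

No

Opt7 vs Opt1: Opt7 is worse on highway distance (36 vs 6), so it does not dominate Opt1.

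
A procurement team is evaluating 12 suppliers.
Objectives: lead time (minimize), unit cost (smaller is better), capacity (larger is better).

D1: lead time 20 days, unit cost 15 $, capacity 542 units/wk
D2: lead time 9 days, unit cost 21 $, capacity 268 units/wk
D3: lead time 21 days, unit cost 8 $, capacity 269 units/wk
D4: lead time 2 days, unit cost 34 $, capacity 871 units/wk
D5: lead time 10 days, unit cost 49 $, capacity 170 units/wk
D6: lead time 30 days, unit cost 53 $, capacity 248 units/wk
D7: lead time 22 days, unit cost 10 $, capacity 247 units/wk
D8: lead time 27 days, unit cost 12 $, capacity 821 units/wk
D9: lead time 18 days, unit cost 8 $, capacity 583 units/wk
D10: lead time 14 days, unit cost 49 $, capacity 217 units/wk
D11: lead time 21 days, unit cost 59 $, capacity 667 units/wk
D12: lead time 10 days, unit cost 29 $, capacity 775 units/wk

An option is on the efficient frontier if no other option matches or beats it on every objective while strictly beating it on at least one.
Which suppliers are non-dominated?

D2, D4, D8, D9, D12

D1: dominated by D9 (lead time 18≤20, unit cost 8≤15, capacity 583≥542).
D2: not dominated.
D3: dominated by D9 (lead time 18≤21, unit cost 8≤8, capacity 583≥269).
D4: not dominated (best lead time).
D5: dominated by D2 (lead time 9≤10, unit cost 21≤49, capacity 268≥170).
D6: dominated by D1 (lead time 20≤30, unit cost 15≤53, capacity 542≥248).
D7: dominated by D3 (lead time 21≤22, unit cost 8≤10, capacity 269≥247).
D8: not dominated.
D9: not dominated.
D10: dominated by D2 (lead time 9≤14, unit cost 21≤49, capacity 268≥217).
D11: dominated by D4 (lead time 2≤21, unit cost 34≤59, capacity 871≥667).
D12: not dominated.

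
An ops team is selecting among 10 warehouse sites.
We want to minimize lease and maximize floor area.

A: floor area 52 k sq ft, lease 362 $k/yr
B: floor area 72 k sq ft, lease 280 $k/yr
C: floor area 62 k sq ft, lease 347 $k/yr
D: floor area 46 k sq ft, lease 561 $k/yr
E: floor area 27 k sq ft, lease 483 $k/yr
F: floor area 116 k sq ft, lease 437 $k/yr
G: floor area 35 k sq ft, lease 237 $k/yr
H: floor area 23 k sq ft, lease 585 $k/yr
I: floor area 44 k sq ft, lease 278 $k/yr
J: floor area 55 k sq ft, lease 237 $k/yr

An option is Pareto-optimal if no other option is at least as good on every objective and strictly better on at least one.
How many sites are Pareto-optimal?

A: dominated by B (floor area 72≥52, lease 280≤362).
B: not dominated.
C: dominated by B (floor area 72≥62, lease 280≤347).
D: dominated by A (floor area 52≥46, lease 362≤561).
E: dominated by A (floor area 52≥27, lease 362≤483).
F: not dominated (best floor area).
G: dominated by J (floor area 55≥35, lease 237≤237).
H: dominated by A (floor area 52≥23, lease 362≤585).
I: dominated by J (floor area 55≥44, lease 237≤278).
J: not dominated.
Pareto-optimal: B, F, J → 3.

3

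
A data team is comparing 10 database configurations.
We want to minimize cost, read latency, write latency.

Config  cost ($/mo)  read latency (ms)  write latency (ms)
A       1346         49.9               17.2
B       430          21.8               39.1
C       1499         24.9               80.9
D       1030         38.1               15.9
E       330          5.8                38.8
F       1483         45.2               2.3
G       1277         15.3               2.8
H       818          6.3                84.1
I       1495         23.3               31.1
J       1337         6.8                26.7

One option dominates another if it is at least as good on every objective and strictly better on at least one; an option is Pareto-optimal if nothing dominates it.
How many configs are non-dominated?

5

A: dominated by D (cost 1030≤1346, read latency 38.1≤49.9, write latency 15.9≤17.2).
B: dominated by E (cost 330≤430, read latency 5.8≤21.8, write latency 38.8≤39.1).
C: dominated by B (cost 430≤1499, read latency 21.8≤24.9, write latency 39.1≤80.9).
D: not dominated.
E: not dominated (best cost).
F: not dominated (best write latency).
G: not dominated.
H: dominated by E (cost 330≤818, read latency 5.8≤6.3, write latency 38.8≤84.1).
I: dominated by G (cost 1277≤1495, read latency 15.3≤23.3, write latency 2.8≤31.1).
J: not dominated.
Pareto-optimal: D, E, F, G, J → 5.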